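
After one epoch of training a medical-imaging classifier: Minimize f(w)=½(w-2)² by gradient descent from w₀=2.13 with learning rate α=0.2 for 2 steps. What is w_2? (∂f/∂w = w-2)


step 1: grad = 2.13-2 = 0.13; w = 2.13 - 0.2·(0.13) = 2.104
step 2: grad = 2.104-2 = 0.104; w = 2.104 - 0.2·(0.104) = 2.0832

2.0832


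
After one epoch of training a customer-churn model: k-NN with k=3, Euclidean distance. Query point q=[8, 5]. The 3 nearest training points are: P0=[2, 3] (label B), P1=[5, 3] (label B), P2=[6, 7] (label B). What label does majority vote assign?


d(q,P0) = 6.3246  (label B)
d(q,P1) = 3.6056  (label B)
d(q,P2) = 2.8284  (label B)
Votes: A=0, B=3
Majority → B

B


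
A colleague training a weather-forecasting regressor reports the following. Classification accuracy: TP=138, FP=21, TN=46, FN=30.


Accuracy = (TP+TN)/(TP+TN+FP+FN)
= (138+46)/(235)
= 184/235 = 78.3%

78.3%


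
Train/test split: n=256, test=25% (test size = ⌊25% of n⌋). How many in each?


Test = ⌊256·25/100⌋ = 64
Train = 256 - 64 = 192

Train: 192, Test: 64


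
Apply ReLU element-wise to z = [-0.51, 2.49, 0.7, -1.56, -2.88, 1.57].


ReLU(-0.51) = max(0, -0.51) = 0.0
ReLU(2.49) = max(0, 2.49) = 2.49
ReLU(0.7) = max(0, 0.7) = 0.7
ReLU(-1.56) = max(0, -1.56) = 0.0
ReLU(-2.88) = max(0, -2.88) = 0.0
ReLU(1.57) = max(0, 1.57) = 1.57
result = [0.0, 2.49, 0.7, 0.0, 0.0, 1.57]

[0.0, 2.49, 0.7, 0.0, 0.0, 1.57]


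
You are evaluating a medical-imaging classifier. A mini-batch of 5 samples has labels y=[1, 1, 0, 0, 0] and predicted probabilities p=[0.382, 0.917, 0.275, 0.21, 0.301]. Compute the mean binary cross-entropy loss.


L[0] = -ln(0.382) = 0.9623
L[1] = -ln(0.917) = 0.0866
L[2] = -ln(1-0.275) = -ln(0.725) = 0.3216
L[3] = -ln(1-0.21) = -ln(0.79) = 0.2357
L[4] = -ln(1-0.301) = -ln(0.699) = 0.3581
mean = (0.9623 + 0.0866 + 0.3216 + 0.2357 + 0.3581)/5 = 0.3929

0.3929


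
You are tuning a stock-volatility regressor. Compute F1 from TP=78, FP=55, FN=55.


Precision = 78/133 = 0.5865
Recall = 78/133 = 0.5865
F1 = 2·P·R/(P+R) = 2·TP/(2·TP+FP+FN) = 156/(156+55+55) = 156/266 = 0.5865

0.5865


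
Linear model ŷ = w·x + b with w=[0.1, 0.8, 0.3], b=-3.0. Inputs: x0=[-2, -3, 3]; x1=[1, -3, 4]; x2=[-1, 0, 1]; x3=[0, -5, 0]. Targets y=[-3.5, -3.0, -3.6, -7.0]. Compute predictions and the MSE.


ŷ0 = (0.1)·(-2) + (0.8)·(-3) + (0.3)·(3) - 3.0 = -4.7
ŷ1 = (0.1)·(1) + (0.8)·(-3) + (0.3)·(4) - 3.0 = -4.1
ŷ2 = (0.1)·(-1) + (0.8)·(0) + (0.3)·(1) - 3.0 = -2.8
ŷ3 = (0.1)·(0) + (0.8)·(-5) + (0.3)·(0) - 3.0 = -7.0
errors² = [1.44, 1.21, 0.64, 0.0]
MSE = 3.2900/4 = 0.8225

0.8225


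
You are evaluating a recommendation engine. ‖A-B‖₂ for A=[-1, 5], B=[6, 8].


d = √((-1-6)² + (5-8)²)
  = √(49 + 9)
  = √58 = 7.6158

7.6158


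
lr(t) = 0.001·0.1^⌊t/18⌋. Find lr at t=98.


n_drops = ⌊98/18⌋ = 5
lr = 0.001·0.1^5 = 0.001·0.00001 = 0.00000001

0.00000001


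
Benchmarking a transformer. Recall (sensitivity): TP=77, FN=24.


Recall = TP/(TP+FN)
= 77/(77+24)
= 77/101 = 76.24%

76.24%


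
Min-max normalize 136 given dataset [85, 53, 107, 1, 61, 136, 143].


min=1, max=143
(136-1)/(143-1) = 135/142 = 0.9507

0.9507


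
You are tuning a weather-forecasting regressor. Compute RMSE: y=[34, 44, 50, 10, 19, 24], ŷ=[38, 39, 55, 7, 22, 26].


MSE = 88/6 = 14.6667
RMSE = √(88/6) = 3.8297

3.8297


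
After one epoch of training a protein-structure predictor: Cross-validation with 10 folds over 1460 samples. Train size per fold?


Fold size = 1460/10 = 146
Training per fold = 1460 - 146 = 1314

1314


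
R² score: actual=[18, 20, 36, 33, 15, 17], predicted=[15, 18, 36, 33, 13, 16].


ȳ = 23.1667
SS_res = Σ(y-ŷ)² = 18
SS_tot = Σ(y-ȳ)² = 402.83
R² = 1 - SS_res/SS_tot = 1 - 0.0447 = 0.9553

0.9553


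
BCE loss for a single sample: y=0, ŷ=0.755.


BCE = -[y·ln(p) + (1-y)·ln(1-p)]
= -0 - 1·ln(1-0.755)
= -ln(0.245) = 1.4065

1.4065


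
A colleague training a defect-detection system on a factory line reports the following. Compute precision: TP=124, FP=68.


Precision = TP/(TP+FP)
= 124/(124+68)
= 124/192 = 64.58%

64.58%


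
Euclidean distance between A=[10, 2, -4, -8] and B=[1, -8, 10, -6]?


d = √((10-1)² + (2+ 8)² + (-4-10)² + (-8+ 6)²)
  = √(81 + 100 + 196 + 4)
  = √381 = 19.5192

19.5192


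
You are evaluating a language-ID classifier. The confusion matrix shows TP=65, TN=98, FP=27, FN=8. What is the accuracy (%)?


Accuracy = (TP+TN)/(TP+TN+FP+FN)
= (65+98)/(198)
= 163/198 = 82.32%

82.32%


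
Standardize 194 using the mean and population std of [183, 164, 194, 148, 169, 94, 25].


μ = 139.5714, σ = 55.5308
z = (194 - 139.5714)/55.5308 = 0.9802

0.9802


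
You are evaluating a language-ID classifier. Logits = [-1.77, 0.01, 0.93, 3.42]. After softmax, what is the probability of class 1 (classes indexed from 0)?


Exponentials: e^-1.77=0.1703, e^0.01=1.0101, e^0.93=2.5345, e^3.42=30.5694
Sum = 34.2843
Softmax = [0.005, 0.0295, 0.0739, 0.8916]
p[1] = 1.0101/34.2843 = 0.0295

0.0295


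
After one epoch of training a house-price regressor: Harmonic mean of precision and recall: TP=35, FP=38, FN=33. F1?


Precision = 35/73 = 0.4795
Recall = 35/68 = 0.5147
F1 = 2·P·R/(P+R) = 2·TP/(2·TP+FP+FN) = 70/(70+38+33) = 70/141 = 0.4965

0.4965


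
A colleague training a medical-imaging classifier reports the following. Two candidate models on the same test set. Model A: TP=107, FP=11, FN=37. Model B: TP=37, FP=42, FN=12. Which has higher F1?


Model A: P=107/118=0.9068, R=107/144=0.7431, F1=2PR/(P+R)=2TP/(2TP+FP+FN)=214/262=0.8168
Model B: P=37/79=0.4684, R=37/49=0.7551, F1=2PR/(P+R)=2TP/(2TP+FP+FN)=74/128=0.5781
0.8168 > 0.5781 → Model A

Model A


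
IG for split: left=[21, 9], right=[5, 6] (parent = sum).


Parent = [26, 15], H_parent = 0.9474
H_left = 0.8813 (n=30), H_right = 0.994 (n=11)
H_children = (30/41)·0.8813 + (11/41)·0.994 = 0.9115
IG = 0.9474 - 0.9115 = 0.0359

0.0359


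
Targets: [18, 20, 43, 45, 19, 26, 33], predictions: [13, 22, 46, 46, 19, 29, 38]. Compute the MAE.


Absolute errors: |18-13|=5, |20-22|=2, |43-46|=3, |45-46|=1, |19-19|=0, |26-29|=3, |33-38|=5
Sum = 19
MAE = 19/7 = 19/7

19/7


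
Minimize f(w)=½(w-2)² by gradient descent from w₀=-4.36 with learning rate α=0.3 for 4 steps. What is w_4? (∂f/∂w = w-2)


step 1: grad = -4.36-2 = -6.36; w = -4.36 - 0.3·(-6.36) = -2.452
step 2: grad = -2.452-2 = -4.452; w = -2.452 - 0.3·(-4.452) = -1.1164
step 3: grad = -1.1164-2 = -3.1164; w = -1.1164 - 0.3·(-3.1164) = -0.18148
step 4: grad = -0.18148-2 = -2.18148; w = -0.18148 - 0.3·(-2.18148) = 0.472964

0.472964


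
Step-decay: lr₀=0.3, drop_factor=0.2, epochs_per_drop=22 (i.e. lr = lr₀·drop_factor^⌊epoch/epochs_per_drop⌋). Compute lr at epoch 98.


n_drops = ⌊98/22⌋ = 4
lr = 0.3·0.2^4 = 0.3·0.0016 = 0.00048

0.00048


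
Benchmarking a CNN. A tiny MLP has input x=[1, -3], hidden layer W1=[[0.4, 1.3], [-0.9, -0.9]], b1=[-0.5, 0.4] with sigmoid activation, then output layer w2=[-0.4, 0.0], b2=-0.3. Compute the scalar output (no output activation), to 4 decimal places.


z1[0] = (0.4)·(1) + (1.3)·(-3) - 0.5 = -4.0
z1[1] = (-0.9)·(1) + (-0.9)·(-3) + 0.4 = 2.2
h = sigmoid(z1) = [0.018, 0.9002]
output = (-0.4)·(0.018) + (0.0)·(0.9002) - 0.3 = -0.3072

-0.3072


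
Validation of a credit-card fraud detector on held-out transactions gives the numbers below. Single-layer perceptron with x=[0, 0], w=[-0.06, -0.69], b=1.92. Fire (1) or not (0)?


z = (0)·(-0.06) + (0)·(-0.69) + 1.92
  = 1.92
step(z) = 1 (z≥0)

1


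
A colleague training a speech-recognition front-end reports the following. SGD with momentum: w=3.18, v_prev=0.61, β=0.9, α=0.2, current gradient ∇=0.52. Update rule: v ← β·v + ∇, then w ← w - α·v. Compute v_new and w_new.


v_new = 0.9·0.61 + 0.52 = 0.549 + 0.52 = 1.069
w_new = 3.18 - 0.2·1.069 = 3.18 - 0.2138 = 2.9662

v_new=1.069, w_new=2.9662


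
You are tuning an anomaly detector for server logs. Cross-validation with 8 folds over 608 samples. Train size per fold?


Fold size = 608/8 = 76
Training per fold = 608 - 76 = 532

532


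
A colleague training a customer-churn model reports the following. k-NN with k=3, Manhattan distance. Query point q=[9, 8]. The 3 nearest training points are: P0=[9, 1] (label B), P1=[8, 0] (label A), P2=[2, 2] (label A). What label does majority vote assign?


d(q,P0) = 7  (label B)
d(q,P1) = 9  (label A)
d(q,P2) = 13  (label A)
Votes: A=2, B=1
Majority → A

A


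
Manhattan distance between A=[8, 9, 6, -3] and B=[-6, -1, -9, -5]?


d = |8+ 6| + |9+ 1| + |6+ 9| + |-3+ 5|
  = 14 + 10 + 15 + 2
  = 41

41


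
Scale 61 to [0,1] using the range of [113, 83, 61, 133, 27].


min=27, max=133
(61-27)/(133-27) = 34/106 = 0.3208

0.3208


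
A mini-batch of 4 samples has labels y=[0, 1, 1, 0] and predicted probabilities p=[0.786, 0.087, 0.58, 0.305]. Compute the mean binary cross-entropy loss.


L[0] = -ln(1-0.786) = -ln(0.214) = 1.5418
L[1] = -ln(0.087) = 2.4418
L[2] = -ln(0.58) = 0.5447
L[3] = -ln(1-0.305) = -ln(0.695) = 0.3638
mean = (1.5418 + 2.4418 + 0.5447 + 0.3638)/4 = 1.223

1.223


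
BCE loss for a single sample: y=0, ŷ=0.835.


BCE = -[y·ln(p) + (1-y)·ln(1-p)]
= -0 - 1·ln(1-0.835)
= -ln(0.165) = 1.8018

1.8018


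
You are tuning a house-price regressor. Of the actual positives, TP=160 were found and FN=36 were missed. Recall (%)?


Recall = TP/(TP+FN)
= 160/(160+36)
= 160/196 = 81.63%

81.63%


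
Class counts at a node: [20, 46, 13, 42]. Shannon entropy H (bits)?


Probabilities: [20/121, 46/121, 13/121, 42/121] ≈ [0.1653, 0.3802, 0.1074, 0.3471]
H = -((20/121)·log₂(20/121) + (46/121)·log₂(46/121) + (13/121)·log₂(13/121) + (42/121)·log₂(42/121))
  = 1.8353 bits

1.8353 bits


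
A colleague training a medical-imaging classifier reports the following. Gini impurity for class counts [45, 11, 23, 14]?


Probabilities: [45/93, 11/93, 23/93, 14/93] ≈ [0.4839, 0.1183, 0.2473, 0.1505]
Σpᵢ² = (2025 + 121 + 529 + 196)/93² = 2871/8649
Gini = 1 - Σpᵢ² = 1 - 2871/8649 = 0.6681

0.6681


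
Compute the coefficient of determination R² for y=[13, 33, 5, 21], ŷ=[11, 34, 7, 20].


ȳ = 18
SS_res = Σ(y-ŷ)² = 10
SS_tot = Σ(y-ȳ)² = 428
R² = 1 - SS_res/SS_tot = 1 - 0.0234 = 0.9766

0.9766


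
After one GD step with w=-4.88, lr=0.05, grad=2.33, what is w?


w_new = w - α·∇
= -4.88 - 0.05·2.33
= -4.88 - 0.1165
= -4.9965

-4.9965


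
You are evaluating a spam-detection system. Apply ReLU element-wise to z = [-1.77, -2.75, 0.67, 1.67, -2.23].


ReLU(-1.77) = max(0, -1.77) = 0.0
ReLU(-2.75) = max(0, -2.75) = 0.0
ReLU(0.67) = max(0, 0.67) = 0.67
ReLU(1.67) = max(0, 1.67) = 1.67
ReLU(-2.23) = max(0, -2.23) = 0.0
result = [0.0, 0.0, 0.67, 1.67, 0.0]

[0.0, 0.0, 0.67, 1.67, 0.0]


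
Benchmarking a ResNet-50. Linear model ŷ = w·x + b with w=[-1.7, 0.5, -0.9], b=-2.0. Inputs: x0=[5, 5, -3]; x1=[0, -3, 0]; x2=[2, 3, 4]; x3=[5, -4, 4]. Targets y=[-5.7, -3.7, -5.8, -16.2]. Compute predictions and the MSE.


ŷ0 = (-1.7)·(5) + (0.5)·(5) + (-0.9)·(-3) - 2.0 = -5.3
ŷ1 = (-1.7)·(0) + (0.5)·(-3) + (-0.9)·(0) - 2.0 = -3.5
ŷ2 = (-1.7)·(2) + (0.5)·(3) + (-0.9)·(4) - 2.0 = -7.5
ŷ3 = (-1.7)·(5) + (0.5)·(-4) + (-0.9)·(4) - 2.0 = -16.1
errors² = [0.16, 0.04, 2.89, 0.01]
MSE = 3.1000/4 = 0.775

0.775


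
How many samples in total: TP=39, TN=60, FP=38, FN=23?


Total = TP + TN + FP + FN
= 39 + 60 + 38 + 23
= 160
(Predicted positive: 77, predicted negative: 83)

160


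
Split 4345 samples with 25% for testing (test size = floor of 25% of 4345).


Test = ⌊4345·25/100⌋ = 1086
Train = 4345 - 1086 = 3259

Train: 3259, Test: 1086


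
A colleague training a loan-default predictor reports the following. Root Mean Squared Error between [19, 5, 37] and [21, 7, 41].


MSE = 24/3 = 8
RMSE = √(24/3) = 2.8284

2.8284


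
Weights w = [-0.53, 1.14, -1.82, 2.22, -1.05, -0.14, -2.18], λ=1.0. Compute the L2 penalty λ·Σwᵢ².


‖w‖₂² = (-0.53)² + (1.14)² + (-1.82)² + (2.22)² + (-1.05)² + (-0.14)² + (-2.18)²
     = 0.2809 + 1.2996 + 3.3124 + 4.9284 + 1.1025 + 0.0196 + 4.7524
     = 15.6958
λ·‖w‖₂² = 1.0·15.6958 = 15.6958

15.6958


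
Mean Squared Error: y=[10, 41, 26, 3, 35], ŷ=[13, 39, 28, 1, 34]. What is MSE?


Squared errors: (10-13)²=9, (41-39)²=4, (26-28)²=4, (3-1)²=4, (35-34)²=1
Sum = 22
MSE = 22/5 = 22/5

22/5


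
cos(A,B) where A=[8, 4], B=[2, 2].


A·B = 8·2 + 4·2 = 24
‖A‖ = √80 = 8.9443, ‖B‖ = √8 = 2.8284
cos = 24/(√80·√8) = 24/√640 = 0.9487

0.9487


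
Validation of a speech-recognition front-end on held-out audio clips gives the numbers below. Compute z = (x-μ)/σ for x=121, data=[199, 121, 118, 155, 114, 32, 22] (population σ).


μ = 108.7143, σ = 58.5094
z = (121 - 108.7143)/58.5094 = 0.21

0.21


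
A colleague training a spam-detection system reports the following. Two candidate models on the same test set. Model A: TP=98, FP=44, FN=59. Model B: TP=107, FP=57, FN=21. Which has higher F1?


Model A: P=98/142=0.6901, R=98/157=0.6242, F1=2PR/(P+R)=2TP/(2TP+FP+FN)=196/299=0.6555
Model B: P=107/164=0.6524, R=107/128=0.8359, F1=2PR/(P+R)=2TP/(2TP+FP+FN)=214/292=0.7329
0.6555 < 0.7329 → Model B

Model B


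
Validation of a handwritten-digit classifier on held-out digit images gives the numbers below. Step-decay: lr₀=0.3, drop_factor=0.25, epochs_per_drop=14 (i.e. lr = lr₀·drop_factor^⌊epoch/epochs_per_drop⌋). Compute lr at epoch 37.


n_drops = ⌊37/14⌋ = 2
lr = 0.3·0.25^2 = 0.3·0.0625 = 0.01875

0.01875


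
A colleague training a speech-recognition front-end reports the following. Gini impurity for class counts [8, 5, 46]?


Probabilities: [8/59, 5/59, 46/59] ≈ [0.1356, 0.0847, 0.7797]
Σpᵢ² = (64 + 25 + 2116)/59² = 2205/3481
Gini = 1 - Σpᵢ² = 1 - 2205/3481 = 0.3666

0.3666


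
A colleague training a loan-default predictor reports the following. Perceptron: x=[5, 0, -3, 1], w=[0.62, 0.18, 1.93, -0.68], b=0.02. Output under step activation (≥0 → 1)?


z = (5)·(0.62) + (0)·(0.18) + (-3)·(1.93) + (1)·(-0.68) + 0.02
  = -3.35
step(z) = 0 (z<0)

0


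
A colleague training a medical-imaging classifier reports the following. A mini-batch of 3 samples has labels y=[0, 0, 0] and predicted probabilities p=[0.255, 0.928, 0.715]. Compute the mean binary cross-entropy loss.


L[0] = -ln(1-0.255) = -ln(0.745) = 0.2944
L[1] = -ln(1-0.928) = -ln(0.072) = 2.6311
L[2] = -ln(1-0.715) = -ln(0.285) = 1.2553
mean = (0.2944 + 2.6311 + 1.2553)/3 = 1.3936

1.3936


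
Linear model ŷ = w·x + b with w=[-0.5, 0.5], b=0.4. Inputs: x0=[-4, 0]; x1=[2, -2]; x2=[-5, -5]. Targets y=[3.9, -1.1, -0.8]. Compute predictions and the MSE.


ŷ0 = (-0.5)·(-4) + (0.5)·(0) + 0.4 = 2.4
ŷ1 = (-0.5)·(2) + (0.5)·(-2) + 0.4 = -1.6
ŷ2 = (-0.5)·(-5) + (0.5)·(-5) + 0.4 = 0.4
errors² = [2.25, 0.25, 1.44]
MSE = 3.9400/3 = 1.3133

1.3133


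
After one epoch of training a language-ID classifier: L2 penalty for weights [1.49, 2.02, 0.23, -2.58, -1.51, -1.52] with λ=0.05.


‖w‖₂² = (1.49)² + (2.02)² + (0.23)² + (-2.58)² + (-1.51)² + (-1.52)²
     = 2.2201 + 4.0804 + 0.0529 + 6.6564 + 2.2801 + 2.3104
     = 17.6003
λ·‖w‖₂² = 0.05·17.6003 = 0.880015

0.880015


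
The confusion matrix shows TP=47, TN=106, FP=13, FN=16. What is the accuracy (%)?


Accuracy = (TP+TN)/(TP+TN+FP+FN)
= (47+106)/(182)
= 153/182 = 84.07%

84.07%


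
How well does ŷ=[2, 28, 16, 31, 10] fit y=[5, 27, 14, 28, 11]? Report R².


ȳ = 17
SS_res = Σ(y-ŷ)² = 24
SS_tot = Σ(y-ȳ)² = 410
R² = 1 - SS_res/SS_tot = 1 - 0.0585 = 0.9415

0.9415


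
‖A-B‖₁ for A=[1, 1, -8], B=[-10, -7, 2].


d = |1+ 10| + |1+ 7| + |-8-2|
  = 11 + 8 + 10
  = 29

29


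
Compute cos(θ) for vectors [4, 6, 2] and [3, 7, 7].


A·B = 4·3 + 6·7 + 2·7 = 68
‖A‖ = √56 = 7.4833, ‖B‖ = √107 = 10.3441
cos = 68/(√56·√107) = 68/√5992 = 0.8785

0.8785


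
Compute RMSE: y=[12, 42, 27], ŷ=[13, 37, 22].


MSE = 51/3 = 17
RMSE = √(51/3) = 4.1231

4.1231


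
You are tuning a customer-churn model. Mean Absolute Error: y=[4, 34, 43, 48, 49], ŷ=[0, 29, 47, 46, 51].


Absolute errors: |4-0|=4, |34-29|=5, |43-47|=4, |48-46|=2, |49-51|=2
Sum = 17
MAE = 17/5 = 17/5

17/5


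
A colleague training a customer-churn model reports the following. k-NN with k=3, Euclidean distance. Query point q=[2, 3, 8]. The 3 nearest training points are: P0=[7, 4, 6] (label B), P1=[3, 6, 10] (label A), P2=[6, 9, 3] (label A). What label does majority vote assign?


d(q,P0) = 5.4772  (label B)
d(q,P1) = 3.7417  (label A)
d(q,P2) = 8.775  (label A)
Votes: A=2, B=1
Majority → A

A


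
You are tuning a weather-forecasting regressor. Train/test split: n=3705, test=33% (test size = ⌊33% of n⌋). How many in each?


Test = ⌊3705·33/100⌋ = 1222
Train = 3705 - 1222 = 2483

Train: 2483, Test: 1222


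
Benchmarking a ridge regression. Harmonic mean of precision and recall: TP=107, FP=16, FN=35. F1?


Precision = 107/123 = 0.8699
Recall = 107/142 = 0.7535
F1 = 2·P·R/(P+R) = 2·TP/(2·TP+FP+FN) = 214/(214+16+35) = 214/265 = 0.8075

0.8075


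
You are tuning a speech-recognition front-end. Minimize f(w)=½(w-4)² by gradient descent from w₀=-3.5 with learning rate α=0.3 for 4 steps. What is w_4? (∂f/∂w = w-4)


step 1: grad = -3.5-4 = -7.5; w = -3.5 - 0.3·(-7.5) = -1.25
step 2: grad = -1.25-4 = -5.25; w = -1.25 - 0.3·(-5.25) = 0.325
step 3: grad = 0.325-4 = -3.675; w = 0.325 - 0.3·(-3.675) = 1.4275
step 4: grad = 1.4275-4 = -2.5725; w = 1.4275 - 0.3·(-2.5725) = 2.19925

2.19925


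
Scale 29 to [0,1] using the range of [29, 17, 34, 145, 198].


min=17, max=198
(29-17)/(198-17) = 12/181 = 0.0663

0.0663


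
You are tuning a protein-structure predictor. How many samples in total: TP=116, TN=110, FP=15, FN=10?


Total = TP + TN + FP + FN
= 116 + 110 + 15 + 10
= 251
(Predicted positive: 131, predicted negative: 120)

251


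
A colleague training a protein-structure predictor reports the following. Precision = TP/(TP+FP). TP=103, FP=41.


Precision = TP/(TP+FP)
= 103/(103+41)
= 103/144 = 71.53%

71.53%


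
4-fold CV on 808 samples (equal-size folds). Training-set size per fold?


Fold size = 808/4 = 202
Training per fold = 808 - 202 = 606

606


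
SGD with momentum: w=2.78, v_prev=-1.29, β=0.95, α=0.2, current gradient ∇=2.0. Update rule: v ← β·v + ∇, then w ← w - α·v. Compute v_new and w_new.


v_new = 0.95·-1.29 + 2.0 = -1.2255 + 2.0 = 0.7745
w_new = 2.78 - 0.2·0.7745 = 2.78 - 0.1549 = 2.6251

v_new=0.7745, w_new=2.6251


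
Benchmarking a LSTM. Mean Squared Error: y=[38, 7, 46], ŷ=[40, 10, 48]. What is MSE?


Squared errors: (38-40)²=4, (7-10)²=9, (46-48)²=4
Sum = 17
MSE = 17/3 = 17/3

17/3


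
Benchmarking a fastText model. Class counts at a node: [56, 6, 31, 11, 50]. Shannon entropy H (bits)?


Probabilities: [56/154, 6/154, 31/154, 11/154, 50/154] ≈ [0.3636, 0.039, 0.2013, 0.0714, 0.3247]
H = -((56/154)·log₂(56/154) + (6/154)·log₂(6/154) + (31/154)·log₂(31/154) + (11/154)·log₂(11/154) + (50/154)·log₂(50/154))
  = 1.9775 bits

1.9775 bits


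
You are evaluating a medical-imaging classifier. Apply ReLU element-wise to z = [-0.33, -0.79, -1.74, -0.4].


ReLU(-0.33) = max(0, -0.33) = 0.0
ReLU(-0.79) = max(0, -0.79) = 0.0
ReLU(-1.74) = max(0, -1.74) = 0.0
ReLU(-0.4) = max(0, -0.4) = 0.0
result = [0.0, 0.0, 0.0, 0.0]

[0.0, 0.0, 0.0, 0.0]


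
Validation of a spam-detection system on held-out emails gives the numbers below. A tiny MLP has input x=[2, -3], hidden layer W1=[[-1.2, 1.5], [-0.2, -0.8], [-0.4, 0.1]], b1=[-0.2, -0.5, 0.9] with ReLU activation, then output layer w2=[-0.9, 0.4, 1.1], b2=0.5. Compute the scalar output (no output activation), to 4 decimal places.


z1[0] = (-1.2)·(2) + (1.5)·(-3) - 0.2 = -7.1
z1[1] = (-0.2)·(2) + (-0.8)·(-3) - 0.5 = 1.5
z1[2] = (-0.4)·(2) + (0.1)·(-3) + 0.9 = -0.2
h = ReLU(z1) = [0.0, 1.5, 0.0]
output = (-0.9)·(0.0) + (0.4)·(1.5) + (1.1)·(0.0) + 0.5 = 1.1

1.1


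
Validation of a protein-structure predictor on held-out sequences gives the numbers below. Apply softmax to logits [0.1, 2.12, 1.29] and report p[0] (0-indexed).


Exponentials: e^0.1=1.1052, e^2.12=8.3311, e^1.29=3.6328
Sum = 13.0691
Softmax = [0.0846, 0.6375, 0.278]
p[0] = 1.1052/13.0691 = 0.0846

0.0846


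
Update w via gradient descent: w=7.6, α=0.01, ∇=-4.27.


w_new = w - α·∇
= 7.6 - 0.01·-4.27
= 7.6 + 0.0427
= 7.6427

7.6427


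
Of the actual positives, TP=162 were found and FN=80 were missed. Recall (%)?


Recall = TP/(TP+FN)
= 162/(162+80)
= 162/242 = 66.94%

66.94%


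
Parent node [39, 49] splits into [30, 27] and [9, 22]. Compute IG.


Parent = [39, 49], H_parent = 0.9907
H_left = 0.998 (n=57), H_right = 0.8691 (n=31)
H_children = (57/88)·0.998 + (31/88)·0.8691 = 0.9526
IG = 0.9907 - 0.9526 = 0.0381

0.0381


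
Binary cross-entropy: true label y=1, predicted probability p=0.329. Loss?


BCE = -[y·ln(p) + (1-y)·ln(1-p)]
= -1·ln(0.329) - 0
= -ln(0.329) = 1.1117

1.1117


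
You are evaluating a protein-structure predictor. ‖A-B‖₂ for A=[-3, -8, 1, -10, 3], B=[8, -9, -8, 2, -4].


d = √((-3-8)² + (-8+ 9)² + (1+ 8)² + (-10-2)² + (3+ 4)²)
  = √(121 + 1 + 81 + 144 + 49)
  = √396 = 19.8997

19.8997


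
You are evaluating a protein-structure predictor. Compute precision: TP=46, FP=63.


Precision = TP/(TP+FP)
= 46/(46+63)
= 46/109 = 42.2%

42.2%


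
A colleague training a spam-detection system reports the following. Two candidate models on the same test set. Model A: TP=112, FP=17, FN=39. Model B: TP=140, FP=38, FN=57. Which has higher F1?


Model A: P=112/129=0.8682, R=112/151=0.7417, F1=2PR/(P+R)=2TP/(2TP+FP+FN)=224/280=0.8
Model B: P=140/178=0.7865, R=140/197=0.7107, F1=2PR/(P+R)=2TP/(2TP+FP+FN)=280/375=0.7467
0.8 > 0.7467 → Model A

Model A


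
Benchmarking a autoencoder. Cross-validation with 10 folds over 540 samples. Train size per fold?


Fold size = 540/10 = 54
Training per fold = 540 - 54 = 486

486


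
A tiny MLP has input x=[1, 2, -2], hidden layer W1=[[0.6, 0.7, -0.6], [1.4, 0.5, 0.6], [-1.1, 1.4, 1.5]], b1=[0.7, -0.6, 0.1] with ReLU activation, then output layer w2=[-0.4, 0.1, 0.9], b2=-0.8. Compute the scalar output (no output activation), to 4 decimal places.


z1[0] = (0.6)·(1) + (0.7)·(2) + (-0.6)·(-2) + 0.7 = 3.9
z1[1] = (1.4)·(1) + (0.5)·(2) + (0.6)·(-2) - 0.6 = 0.6
z1[2] = (-1.1)·(1) + (1.4)·(2) + (1.5)·(-2) + 0.1 = -1.2
h = ReLU(z1) = [3.9, 0.6, 0.0]
output = (-0.4)·(3.9) + (0.1)·(0.6) + (0.9)·(0.0) - 0.8 = -2.3

-2.3


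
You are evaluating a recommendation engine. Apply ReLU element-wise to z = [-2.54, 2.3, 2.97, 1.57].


ReLU(-2.54) = max(0, -2.54) = 0.0
ReLU(2.3) = max(0, 2.3) = 2.3
ReLU(2.97) = max(0, 2.97) = 2.97
ReLU(1.57) = max(0, 1.57) = 1.57
result = [0.0, 2.3, 2.97, 1.57]

[0.0, 2.3, 2.97, 1.57]


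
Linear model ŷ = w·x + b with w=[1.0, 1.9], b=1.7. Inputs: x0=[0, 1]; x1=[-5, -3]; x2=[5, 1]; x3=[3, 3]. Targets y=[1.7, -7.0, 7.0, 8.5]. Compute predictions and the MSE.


ŷ0 = (1.0)·(0) + (1.9)·(1) + 1.7 = 3.6
ŷ1 = (1.0)·(-5) + (1.9)·(-3) + 1.7 = -9.0
ŷ2 = (1.0)·(5) + (1.9)·(1) + 1.7 = 8.6
ŷ3 = (1.0)·(3) + (1.9)·(3) + 1.7 = 10.4
errors² = [3.61, 4.0, 2.56, 3.61]
MSE = 13.7800/4 = 3.445

3.445


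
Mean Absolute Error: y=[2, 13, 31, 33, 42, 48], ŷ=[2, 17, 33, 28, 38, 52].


Absolute errors: |2-2|=0, |13-17|=4, |31-33|=2, |33-28|=5, |42-38|=4, |48-52|=4
Sum = 19
MAE = 19/6 = 19/6

19/6


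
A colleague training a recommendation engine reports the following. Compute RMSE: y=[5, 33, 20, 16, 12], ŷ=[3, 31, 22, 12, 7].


MSE = 53/5 = 10.6
RMSE = √(53/5) = 3.2558

3.2558


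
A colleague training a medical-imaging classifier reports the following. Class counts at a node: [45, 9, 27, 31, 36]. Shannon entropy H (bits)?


Probabilities: [45/148, 9/148, 27/148, 31/148, 36/148] ≈ [0.3041, 0.0608, 0.1824, 0.2095, 0.2432]
H = -((45/148)·log₂(45/148) + (9/148)·log₂(9/148) + (27/148)·log₂(27/148) + (31/148)·log₂(31/148) + (36/148)·log₂(36/148))
  = 2.1842 bits

2.1842 bits


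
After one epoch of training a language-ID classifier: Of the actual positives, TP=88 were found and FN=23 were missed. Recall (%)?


Recall = TP/(TP+FN)
= 88/(88+23)
= 88/111 = 79.28%

79.28%


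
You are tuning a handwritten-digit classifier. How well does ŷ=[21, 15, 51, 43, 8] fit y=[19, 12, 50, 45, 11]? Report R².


ȳ = 27.4
SS_res = Σ(y-ŷ)² = 27
SS_tot = Σ(y-ȳ)² = 1397.2
R² = 1 - SS_res/SS_tot = 1 - 0.0193 = 0.9807

0.9807


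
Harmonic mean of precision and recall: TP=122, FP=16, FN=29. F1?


Precision = 122/138 = 0.8841
Recall = 122/151 = 0.8079
F1 = 2·P·R/(P+R) = 2·TP/(2·TP+FP+FN) = 244/(244+16+29) = 244/289 = 0.8443

0.8443


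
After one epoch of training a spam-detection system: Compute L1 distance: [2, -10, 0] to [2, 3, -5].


d = |2-2| + |-10-3| + |0+ 5|
  = 0 + 13 + 5
  = 18

18


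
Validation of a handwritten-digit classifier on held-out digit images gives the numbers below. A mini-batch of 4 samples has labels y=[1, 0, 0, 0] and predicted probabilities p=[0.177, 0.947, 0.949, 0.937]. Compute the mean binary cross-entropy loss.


L[0] = -ln(0.177) = 1.7316
L[1] = -ln(1-0.947) = -ln(0.053) = 2.9375
L[2] = -ln(1-0.949) = -ln(0.051) = 2.9759
L[3] = -ln(1-0.937) = -ln(0.063) = 2.7646
mean = (1.7316 + 2.9375 + 2.9759 + 2.7646)/4 = 2.6024

2.6024


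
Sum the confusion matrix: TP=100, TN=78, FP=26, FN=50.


Total = TP + TN + FP + FN
= 100 + 78 + 26 + 50
= 254
(Predicted positive: 126, predicted negative: 128)

254


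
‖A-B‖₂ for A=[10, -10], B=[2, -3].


d = √((10-2)² + (-10+ 3)²)
  = √(64 + 49)
  = √113 = 10.6301

10.6301


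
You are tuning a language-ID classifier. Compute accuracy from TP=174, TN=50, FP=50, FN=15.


Accuracy = (TP+TN)/(TP+TN+FP+FN)
= (174+50)/(289)
= 224/289 = 77.51%

77.51%


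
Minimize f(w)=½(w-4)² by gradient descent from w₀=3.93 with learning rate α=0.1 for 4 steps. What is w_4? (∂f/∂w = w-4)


step 1: grad = 3.93-4 = -0.07; w = 3.93 - 0.1·(-0.07) = 3.937
step 2: grad = 3.937-4 = -0.063; w = 3.937 - 0.1·(-0.063) = 3.9433
step 3: grad = 3.9433-4 = -0.0567; w = 3.9433 - 0.1·(-0.0567) = 3.94897
step 4: grad = 3.94897-4 = -0.05103; w = 3.94897 - 0.1·(-0.05103) = 3.954073

3.954073


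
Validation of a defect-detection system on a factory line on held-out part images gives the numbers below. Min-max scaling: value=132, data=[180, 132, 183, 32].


min=32, max=183
(132-32)/(183-32) = 100/151 = 0.6623

0.6623


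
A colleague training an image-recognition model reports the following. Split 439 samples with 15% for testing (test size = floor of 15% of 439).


Test = ⌊439·15/100⌋ = 65
Train = 439 - 65 = 374

Train: 374, Test: 65


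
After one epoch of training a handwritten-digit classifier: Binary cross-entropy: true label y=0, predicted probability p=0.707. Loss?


BCE = -[y·ln(p) + (1-y)·ln(1-p)]
= -0 - 1·ln(1-0.707)
= -ln(0.293) = 1.2276

1.2276


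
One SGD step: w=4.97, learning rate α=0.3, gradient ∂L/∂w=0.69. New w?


w_new = w - α·∇
= 4.97 - 0.3·0.69
= 4.97 - 0.207
= 4.763

4.763


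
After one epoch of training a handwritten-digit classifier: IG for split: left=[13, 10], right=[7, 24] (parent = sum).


Parent = [20, 34], H_parent = 0.951
H_left = 0.9877 (n=23), H_right = 0.7706 (n=31)
H_children = (23/54)·0.9877 + (31/54)·0.7706 = 0.8631
IG = 0.951 - 0.8631 = 0.0879

0.0879


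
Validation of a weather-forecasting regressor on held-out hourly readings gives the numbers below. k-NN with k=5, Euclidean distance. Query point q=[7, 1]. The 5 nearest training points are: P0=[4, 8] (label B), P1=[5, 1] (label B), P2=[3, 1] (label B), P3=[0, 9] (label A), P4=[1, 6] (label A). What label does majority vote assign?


d(q,P0) = 7.6158  (label B)
d(q,P1) = 2.0  (label B)
d(q,P2) = 4.0  (label B)
d(q,P3) = 10.6301  (label A)
d(q,P4) = 7.8102  (label A)
Votes: A=2, B=3
Majority → B

B


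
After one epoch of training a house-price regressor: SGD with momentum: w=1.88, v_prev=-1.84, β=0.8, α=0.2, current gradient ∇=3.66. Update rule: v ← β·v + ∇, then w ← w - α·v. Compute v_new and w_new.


v_new = 0.8·-1.84 + 3.66 = -1.472 + 3.66 = 2.188
w_new = 1.88 - 0.2·2.188 = 1.88 - 0.4376 = 1.4424

v_new=2.188, w_new=1.4424


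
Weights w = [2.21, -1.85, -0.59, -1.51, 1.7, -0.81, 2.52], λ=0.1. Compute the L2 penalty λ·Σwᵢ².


‖w‖₂² = (2.21)² + (-1.85)² + (-0.59)² + (-1.51)² + (1.7)² + (-0.81)² + (2.52)²
     = 4.8841 + 3.4225 + 0.3481 + 2.2801 + 2.89 + 0.6561 + 6.3504
     = 20.8313
λ·‖w‖₂² = 0.1·20.8313 = 2.08313

2.08313


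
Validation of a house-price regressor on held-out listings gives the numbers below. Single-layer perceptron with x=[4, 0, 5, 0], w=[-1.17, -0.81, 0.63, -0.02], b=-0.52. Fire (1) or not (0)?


z = (4)·(-1.17) + (0)·(-0.81) + (5)·(0.63) + (0)·(-0.02) - 0.52
  = -2.05
step(z) = 0 (z<0)

0


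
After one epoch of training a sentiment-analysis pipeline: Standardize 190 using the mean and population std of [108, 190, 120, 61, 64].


μ = 108.6, σ = 46.928
z = (190 - 108.6)/46.928 = 1.7346

1.7346


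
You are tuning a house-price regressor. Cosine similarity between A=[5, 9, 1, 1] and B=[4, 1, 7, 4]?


A·B = 5·4 + 9·1 + 1·7 + 1·4 = 40
‖A‖ = √108 = 10.3923, ‖B‖ = √82 = 9.0554
cos = 40/(√108·√82) = 40/√8856 = 0.4251

0.4251


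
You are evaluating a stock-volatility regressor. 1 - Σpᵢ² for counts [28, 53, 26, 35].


Probabilities: [28/142, 53/142, 26/142, 35/142] ≈ [0.1972, 0.3732, 0.1831, 0.2465]
Σpᵢ² = (784 + 2809 + 676 + 1225)/142² = 5494/20164
Gini = 1 - Σpᵢ² = 1 - 5494/20164 = 0.7275

0.7275


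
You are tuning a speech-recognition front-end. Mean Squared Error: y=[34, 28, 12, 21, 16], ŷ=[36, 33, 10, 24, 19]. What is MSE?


Squared errors: (34-36)²=4, (28-33)²=25, (12-10)²=4, (21-24)²=9, (16-19)²=9
Sum = 51
MSE = 51/5 = 51/5

51/5


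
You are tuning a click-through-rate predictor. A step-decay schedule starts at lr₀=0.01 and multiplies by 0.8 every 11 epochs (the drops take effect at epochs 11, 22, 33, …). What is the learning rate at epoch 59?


n_drops = ⌊59/11⌋ = 5
lr = 0.01·0.8^5 = 0.01·0.32768 = 0.0032768

0.0032768


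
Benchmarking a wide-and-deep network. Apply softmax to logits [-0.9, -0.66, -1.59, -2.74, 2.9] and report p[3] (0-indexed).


Exponentials: e^-0.9=0.4066, e^-0.66=0.5169, e^-1.59=0.2039, e^-2.74=0.0646, e^2.9=18.1741
Sum = 19.3661
Softmax = [0.021, 0.0267, 0.0105, 0.0033, 0.9385]
p[3] = 0.0646/19.3661 = 0.0033

0.0033


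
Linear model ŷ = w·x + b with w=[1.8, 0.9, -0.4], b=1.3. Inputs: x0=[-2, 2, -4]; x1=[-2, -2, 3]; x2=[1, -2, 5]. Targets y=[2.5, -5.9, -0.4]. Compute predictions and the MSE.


ŷ0 = (1.8)·(-2) + (0.9)·(2) + (-0.4)·(-4) + 1.3 = 1.1
ŷ1 = (1.8)·(-2) + (0.9)·(-2) + (-0.4)·(3) + 1.3 = -5.3
ŷ2 = (1.8)·(1) + (0.9)·(-2) + (-0.4)·(5) + 1.3 = -0.7
errors² = [1.96, 0.36, 0.09]
MSE = 2.4100/3 = 0.8033

0.8033


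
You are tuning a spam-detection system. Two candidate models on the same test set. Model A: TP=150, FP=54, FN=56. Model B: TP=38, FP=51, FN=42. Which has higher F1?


Model A: P=150/204=0.7353, R=150/206=0.7282, F1=2PR/(P+R)=2TP/(2TP+FP+FN)=300/410=0.7317
Model B: P=38/89=0.427, R=38/80=0.475, F1=2PR/(P+R)=2TP/(2TP+FP+FN)=76/169=0.4497
0.7317 > 0.4497 → Model A

Model A


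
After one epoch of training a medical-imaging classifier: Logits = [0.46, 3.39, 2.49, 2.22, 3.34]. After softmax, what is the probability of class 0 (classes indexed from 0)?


Exponentials: e^0.46=1.5841, e^3.39=29.666, e^2.49=12.0613, e^2.22=9.2073, e^3.34=28.2191
Sum = 80.7378
Softmax = [0.0196, 0.3674, 0.1494, 0.114, 0.3495]
p[0] = 1.5841/80.7378 = 0.0196

0.0196


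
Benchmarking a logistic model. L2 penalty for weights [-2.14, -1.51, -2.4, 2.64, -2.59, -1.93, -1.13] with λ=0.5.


‖w‖₂² = (-2.14)² + (-1.51)² + (-2.4)² + (2.64)² + (-2.59)² + (-1.93)² + (-1.13)²
     = 4.5796 + 2.2801 + 5.76 + 6.9696 + 6.7081 + 3.7249 + 1.2769
     = 31.2992
λ·‖w‖₂² = 0.5·31.2992 = 15.6496

15.6496


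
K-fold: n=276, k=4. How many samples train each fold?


Fold size = 276/4 = 69
Training per fold = 276 - 69 = 207

207


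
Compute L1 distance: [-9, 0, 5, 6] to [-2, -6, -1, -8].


d = |-9+ 2| + |0+ 6| + |5+ 1| + |6+ 8|
  = 7 + 6 + 6 + 14
  = 33

33


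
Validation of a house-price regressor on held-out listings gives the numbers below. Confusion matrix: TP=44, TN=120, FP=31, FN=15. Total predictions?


Total = TP + TN + FP + FN
= 44 + 120 + 31 + 15
= 210
(Predicted positive: 75, predicted negative: 135)

210


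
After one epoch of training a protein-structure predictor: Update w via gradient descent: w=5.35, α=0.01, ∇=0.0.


w_new = w - α·∇
= 5.35 - 0.01·0.0
= 5.35 - 0
= 5.35

5.35


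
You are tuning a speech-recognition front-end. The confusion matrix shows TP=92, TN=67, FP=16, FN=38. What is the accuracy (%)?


Accuracy = (TP+TN)/(TP+TN+FP+FN)
= (92+67)/(213)
= 159/213 = 74.65%

74.65%


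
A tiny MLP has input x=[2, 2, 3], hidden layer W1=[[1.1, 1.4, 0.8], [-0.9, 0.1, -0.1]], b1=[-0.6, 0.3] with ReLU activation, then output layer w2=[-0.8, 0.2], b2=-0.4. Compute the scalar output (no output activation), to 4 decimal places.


z1[0] = (1.1)·(2) + (1.4)·(2) + (0.8)·(3) - 0.6 = 6.8
z1[1] = (-0.9)·(2) + (0.1)·(2) + (-0.1)·(3) + 0.3 = -1.6
h = ReLU(z1) = [6.8, 0.0]
output = (-0.8)·(6.8) + (0.2)·(0.0) - 0.4 = -5.84

-5.84


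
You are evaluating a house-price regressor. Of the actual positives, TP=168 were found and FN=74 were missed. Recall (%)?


Recall = TP/(TP+FN)
= 168/(168+74)
= 168/242 = 69.42%

69.42%


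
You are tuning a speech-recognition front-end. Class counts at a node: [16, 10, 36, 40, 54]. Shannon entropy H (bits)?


Probabilities: [16/156, 10/156, 36/156, 40/156, 54/156] ≈ [0.1026, 0.0641, 0.2308, 0.2564, 0.3462]
H = -((16/156)·log₂(16/156) + (10/156)·log₂(10/156) + (36/156)·log₂(36/156) + (40/156)·log₂(40/156) + (54/156)·log₂(54/156))
  = 2.1125 bits

2.1125 bits


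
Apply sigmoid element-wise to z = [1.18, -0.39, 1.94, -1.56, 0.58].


σ(1.18) = 1/(1+e^-1.18) = 0.7649
σ(-0.39) = 1/(1+e^0.39) = 0.4037
σ(1.94) = 1/(1+e^-1.94) = 0.8744
σ(-1.56) = 1/(1+e^1.56) = 0.1736
σ(0.58) = 1/(1+e^-0.58) = 0.6411
result = [0.7649, 0.4037, 0.8744, 0.1736, 0.6411]

[0.7649, 0.4037, 0.8744, 0.1736, 0.6411]


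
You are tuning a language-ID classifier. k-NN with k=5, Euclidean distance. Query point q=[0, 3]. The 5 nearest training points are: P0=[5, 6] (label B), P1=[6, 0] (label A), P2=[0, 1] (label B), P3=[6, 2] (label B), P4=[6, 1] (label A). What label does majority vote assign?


d(q,P0) = 5.831  (label B)
d(q,P1) = 6.7082  (label A)
d(q,P2) = 2.0  (label B)
d(q,P3) = 6.0828  (label B)
d(q,P4) = 6.3246  (label A)
Votes: A=2, B=3
Majority → B

B


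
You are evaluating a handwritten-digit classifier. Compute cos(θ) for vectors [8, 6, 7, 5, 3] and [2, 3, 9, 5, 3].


A·B = 8·2 + 6·3 + 7·9 + 5·5 + 3·3 = 131
‖A‖ = √183 = 13.5277, ‖B‖ = √128 = 11.3137
cos = 131/(√183·√128) = 131/√23424 = 0.8559

0.8559


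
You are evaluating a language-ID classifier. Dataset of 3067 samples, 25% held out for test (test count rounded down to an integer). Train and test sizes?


Test = ⌊3067·25/100⌋ = 766
Train = 3067 - 766 = 2301

Train: 2301, Test: 766


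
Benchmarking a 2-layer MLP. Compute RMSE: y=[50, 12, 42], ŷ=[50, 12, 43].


MSE = 1/3 = 0.3333
RMSE = √(1/3) = 0.5774

0.5774


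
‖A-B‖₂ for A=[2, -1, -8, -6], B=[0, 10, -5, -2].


d = √((2-0)² + (-1-10)² + (-8+ 5)² + (-6+ 2)²)
  = √(4 + 121 + 9 + 16)
  = √150 = 12.2474

12.2474


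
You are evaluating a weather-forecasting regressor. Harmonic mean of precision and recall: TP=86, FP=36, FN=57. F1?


Precision = 86/122 = 0.7049
Recall = 86/143 = 0.6014
F1 = 2·P·R/(P+R) = 2·TP/(2·TP+FP+FN) = 172/(172+36+57) = 172/265 = 0.6491

0.6491


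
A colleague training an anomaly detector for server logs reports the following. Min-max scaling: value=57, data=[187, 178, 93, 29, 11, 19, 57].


min=11, max=187
(57-11)/(187-11) = 46/176 = 0.2614

0.2614


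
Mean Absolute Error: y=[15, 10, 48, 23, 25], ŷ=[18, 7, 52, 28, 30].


Absolute errors: |15-18|=3, |10-7|=3, |48-52|=4, |23-28|=5, |25-30|=5
Sum = 20
MAE = 20/5 = 4

4


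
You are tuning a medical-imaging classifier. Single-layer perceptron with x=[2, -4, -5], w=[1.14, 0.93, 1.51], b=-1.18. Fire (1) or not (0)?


z = (2)·(1.14) + (-4)·(0.93) + (-5)·(1.51) - 1.18
  = -10.17
step(z) = 0 (z<0)

0


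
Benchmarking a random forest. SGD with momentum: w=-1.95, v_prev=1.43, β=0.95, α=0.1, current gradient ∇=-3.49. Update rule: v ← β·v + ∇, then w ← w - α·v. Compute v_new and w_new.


v_new = 0.95·1.43 - 3.49 = 1.3585 - 3.49 = -2.1315
w_new = -1.95 - 0.1·-2.1315 = -1.95 + 0.21315 = -1.73685

v_new=-2.1315, w_new=-1.73685


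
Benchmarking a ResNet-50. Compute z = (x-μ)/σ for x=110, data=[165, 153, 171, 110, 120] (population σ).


μ = 143.8, σ = 24.4246
z = (110 - 143.8)/24.4246 = -1.3839

-1.3839


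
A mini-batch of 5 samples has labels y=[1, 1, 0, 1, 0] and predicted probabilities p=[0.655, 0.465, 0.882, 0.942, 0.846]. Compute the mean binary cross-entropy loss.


L[0] = -ln(0.655) = 0.4231
L[1] = -ln(0.465) = 0.7657
L[2] = -ln(1-0.882) = -ln(0.118) = 2.1371
L[3] = -ln(0.942) = 0.0598
L[4] = -ln(1-0.846) = -ln(0.154) = 1.8708
mean = (0.4231 + 0.7657 + 2.1371 + 0.0598 + 1.8708)/5 = 1.0513

1.0513


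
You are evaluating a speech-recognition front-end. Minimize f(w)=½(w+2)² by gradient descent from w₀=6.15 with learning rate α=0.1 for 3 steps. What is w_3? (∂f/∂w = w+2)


step 1: grad = 6.15+2 = 8.15; w = 6.15 - 0.1·(8.15) = 5.335
step 2: grad = 5.335+2 = 7.335; w = 5.335 - 0.1·(7.335) = 4.6015
step 3: grad = 4.6015+2 = 6.6015; w = 4.6015 - 0.1·(6.6015) = 3.94135

3.94135


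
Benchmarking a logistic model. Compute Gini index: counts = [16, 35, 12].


Probabilities: [16/63, 35/63, 12/63] ≈ [0.254, 0.5556, 0.1905]
Σpᵢ² = (256 + 1225 + 144)/63² = 1625/3969
Gini = 1 - Σpᵢ² = 1 - 1625/3969 = 0.5906

0.5906


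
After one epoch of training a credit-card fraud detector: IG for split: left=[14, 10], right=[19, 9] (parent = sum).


Parent = [33, 19], H_parent = 0.9471
H_left = 0.9799 (n=24), H_right = 0.9059 (n=28)
H_children = (24/52)·0.9799 + (28/52)·0.9059 = 0.9401
IG = 0.9471 - 0.9401 = 0.007

0.007


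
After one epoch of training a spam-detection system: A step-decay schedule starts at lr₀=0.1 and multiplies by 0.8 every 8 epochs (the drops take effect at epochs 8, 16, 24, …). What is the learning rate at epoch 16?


n_drops = ⌊16/8⌋ = 2
lr = 0.1·0.8^2 = 0.1·0.64 = 0.064

0.064


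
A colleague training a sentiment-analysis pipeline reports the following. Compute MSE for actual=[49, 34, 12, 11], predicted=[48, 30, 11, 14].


Squared errors: (49-48)²=1, (34-30)²=16, (12-11)²=1, (11-14)²=9
Sum = 27
MSE = 27/4 = 27/4

27/4


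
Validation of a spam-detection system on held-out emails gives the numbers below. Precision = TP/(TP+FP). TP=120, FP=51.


Precision = TP/(TP+FP)
= 120/(120+51)
= 120/171 = 70.18%

70.18%


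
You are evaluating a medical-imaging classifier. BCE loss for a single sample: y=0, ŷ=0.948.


BCE = -[y·ln(p) + (1-y)·ln(1-p)]
= -0 - 1·ln(1-0.948)
= -ln(0.052) = 2.9565

2.9565
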